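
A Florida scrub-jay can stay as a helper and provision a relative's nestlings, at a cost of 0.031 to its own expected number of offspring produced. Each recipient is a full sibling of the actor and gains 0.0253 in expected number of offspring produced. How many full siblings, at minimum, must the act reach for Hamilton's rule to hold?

3

r to a full sibling = 0.5 (full sibs share both parents — two paths of length 2: r = 2·(1/2)^2 = 1/2).
Hamilton's rule: n·r·B > C  ⇒  n > C/(r·B) = 0.031/(0.5·0.0253) = 2.451.
The smallest integer exceeding 2.451 is 3.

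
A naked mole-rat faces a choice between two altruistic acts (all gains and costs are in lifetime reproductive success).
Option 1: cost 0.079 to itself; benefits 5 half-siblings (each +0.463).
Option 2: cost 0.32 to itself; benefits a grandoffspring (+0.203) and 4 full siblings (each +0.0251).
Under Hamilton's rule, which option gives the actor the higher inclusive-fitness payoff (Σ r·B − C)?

Option 1

Option 1: r to a half-sibling = 0.25.
Option 1: Σ r·B − C = (5·0.25·0.463) − 0.079 = 0.49975.
Option 2: r to a grandoffspring = 0.25.
Option 2: r to a full sibling = 0.5.
Option 2: Σ r·B − C = (1·0.25·0.203 + 4·0.5·0.0251) − 0.32 = -0.21905.
Option 1 has the higher net inclusive-fitness payoff.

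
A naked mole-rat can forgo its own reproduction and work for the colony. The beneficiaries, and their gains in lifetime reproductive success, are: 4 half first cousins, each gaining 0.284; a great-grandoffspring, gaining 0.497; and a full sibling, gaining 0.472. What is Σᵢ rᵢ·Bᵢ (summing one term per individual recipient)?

r to a half first cousin = 0.0625 (half first cousins share one grandparent — one path of length 4: r = (1/2)^4 = 1/16).
r to a great-grandoffspring = 0.125 (three parent–offspring links: r = (1/2)^3 = 1/8).
r to a full sibling = 0.5 (full sibs share both parents — two paths of length 2: r = 2·(1/2)^2 = 1/2).
Summing one r·B term per recipient: 4·0.0625·0.284 + 1·0.125·0.497 + 1·0.5·0.472 = 0.369125.

0.369125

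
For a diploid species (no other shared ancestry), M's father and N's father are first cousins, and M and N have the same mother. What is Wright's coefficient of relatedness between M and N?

0.28125

With two independent routes of shared ancestry, r is the sum of the two contributions.
M and N are related in two ways: second cousins through their fathers (r = 1/32) and half-sibs through their shared mother (r = 1/4).
r = 1/32 + 1/4 = 9/32 = 0.28125.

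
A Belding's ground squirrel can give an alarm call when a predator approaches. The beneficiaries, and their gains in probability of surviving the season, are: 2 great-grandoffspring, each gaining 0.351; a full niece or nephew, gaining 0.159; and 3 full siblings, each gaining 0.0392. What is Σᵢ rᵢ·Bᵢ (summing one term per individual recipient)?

0.1863

r to a great-grandoffspring = 0.125 (three parent–offspring links: r = (1/2)^3 = 1/8).
r to a full niece or nephew = 1/4 (full aunt/uncle↔niece/nephew: two paths of length 3 through the shared grandparent pair: r = 2·(1/2)^3 = 1/4).
r to a full sibling = 1/2 (full sibs share both parents — two paths of length 2: r = 2·(1/2)^2 = 1/2).
Summing one r·B term per recipient: 2·0.125·0.351 + 1·0.25·0.159 + 3·0.5·0.0392 = 0.1863.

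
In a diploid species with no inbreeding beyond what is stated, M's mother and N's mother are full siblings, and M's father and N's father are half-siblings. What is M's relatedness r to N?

0.1875

With two independent routes of shared ancestry, r is the sum of the two contributions.
M and N are related in two ways: first cousins through their mothers (r = 1/8) and half first cousins through their fathers (r = 1/16).
r = 1/8 + 1/16 = 3/16 = 0.1875.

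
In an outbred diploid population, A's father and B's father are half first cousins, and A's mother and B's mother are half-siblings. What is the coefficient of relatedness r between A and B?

Independent pedigree routes through distinct common ancestors add.
A and B are related in two ways: half second cousins through their fathers (r = 1/64) and half first cousins through their mothers (r = 1/16).
r = 1/64 + 1/16 = 5/64 = 0.078125.

0.078125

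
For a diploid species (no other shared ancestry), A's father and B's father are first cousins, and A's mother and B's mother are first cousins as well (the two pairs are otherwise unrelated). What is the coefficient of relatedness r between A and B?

Independent pedigree routes through distinct common ancestors add.
A and B are related in two ways: second cousins through their fathers (r = 1/32) and second cousins through their mothers (r = 1/32).
r = 1/32 + 1/32 = 1/16 = 0.0625.

0.0625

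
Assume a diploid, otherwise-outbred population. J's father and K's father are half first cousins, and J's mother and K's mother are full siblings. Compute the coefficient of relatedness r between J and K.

0.140625

Wright's path rule: contributions from independent ancestry routes add.
J and K are related in two ways: half second cousins through their fathers (r = 1/64) and first cousins through their mothers (r = 1/8).
r = 1/64 + 1/8 = 0.140625.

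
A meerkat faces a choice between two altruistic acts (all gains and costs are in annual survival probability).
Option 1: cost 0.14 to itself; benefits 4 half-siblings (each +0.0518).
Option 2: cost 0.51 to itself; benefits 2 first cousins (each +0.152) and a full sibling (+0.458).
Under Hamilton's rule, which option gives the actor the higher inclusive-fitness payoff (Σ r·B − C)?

Option 1: r to a half-sibling = 0.25.
Option 1: Σ r·B − C = (4·0.25·0.0518) − 0.14 = -0.0882.
Option 2: r to a first cousin = 0.125.
Option 2: r to a full sibling = 0.5.
Option 2: Σ r·B − C = (2·0.125·0.152 + 1·0.5·0.458) − 0.51 = -0.243.
Option 1 has the higher net inclusive-fitness payoff.

Option 1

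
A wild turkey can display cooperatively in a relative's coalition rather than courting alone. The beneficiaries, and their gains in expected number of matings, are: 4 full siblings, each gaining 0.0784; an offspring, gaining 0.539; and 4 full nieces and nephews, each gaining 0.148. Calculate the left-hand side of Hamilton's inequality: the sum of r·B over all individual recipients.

0.5743

r to a full sibling = 1/2 (full sibs share both parents — two paths of length 2: r = 2·(1/2)^2 = 1/2).
r to an offspring = 0.5 (one parent–offspring link: r = (1/2)^1 = 1/2).
r to a full niece or nephew = 0.25 (full aunt/uncle↔niece/nephew: two paths of length 3 through the shared grandparent pair: r = 2·(1/2)^3 = 1/4).
Summing one r·B term per recipient: 4·0.5·0.0784 + 1·0.5·0.539 + 4·0.25·0.148 = 0.5743.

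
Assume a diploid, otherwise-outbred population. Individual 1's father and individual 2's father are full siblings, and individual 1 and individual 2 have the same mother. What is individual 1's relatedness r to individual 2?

0.375

Independent pedigree routes through distinct common ancestors add.
Individual 1 and individual 2 are related in two ways: first cousins through their fathers (r = 1/8) and half-sibs through their shared mother (r = 1/4).
r = 1/8 + 1/4 = 0.375.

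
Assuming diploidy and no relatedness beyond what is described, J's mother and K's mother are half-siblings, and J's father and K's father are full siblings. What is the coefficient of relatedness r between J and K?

0.1875

With two independent routes of shared ancestry, r is the sum of the two contributions.
J and K are related in two ways: half first cousins through their mothers (r = 1/16) and first cousins through their fathers (r = 1/8).
r = 1/16 + 1/8 = 3/16 = 0.1875.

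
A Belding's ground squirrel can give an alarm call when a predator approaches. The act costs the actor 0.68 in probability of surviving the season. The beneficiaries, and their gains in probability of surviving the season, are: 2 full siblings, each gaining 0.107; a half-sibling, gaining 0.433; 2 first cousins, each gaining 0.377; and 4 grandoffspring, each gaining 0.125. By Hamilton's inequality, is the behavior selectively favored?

No

Hamilton's rule: the trait is favored when the sum of r·B over every recipient exceeds the actor's cost C.
r to a full sibling = 1/2 (full sibs share both parents — two paths of length 2: r = 2·(1/2)^2 = 1/2).
r to a half-sibling = 0.25 (half-sibs share one parent — one path of length 2: r = (1/2)^2 = 1/4).
r to a first cousin = 0.125 (first cousins share one grandparent pair — two paths of length 4: r = 2·(1/2)^4 = 1/8).
r to a grandoffspring = 1/4 (two parent–offspring links: r = (1/2)^2 = 1/4).
Summing one r·B term per recipient: 2·0.5·0.107 + 1·0.25·0.433 + 2·0.125·0.377 + 4·0.25·0.125 = 0.4345.
0.4345 < 0.68: the indirect benefit is less than the cost.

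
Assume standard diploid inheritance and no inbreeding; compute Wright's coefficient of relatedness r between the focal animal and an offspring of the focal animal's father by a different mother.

0.25

Each parent–offspring link contributes a factor of 1/2, and independent paths through distinct common ancestors add.
Half-sibs share one parent — one path of length 2: r = (1/2)^2 = 1/4.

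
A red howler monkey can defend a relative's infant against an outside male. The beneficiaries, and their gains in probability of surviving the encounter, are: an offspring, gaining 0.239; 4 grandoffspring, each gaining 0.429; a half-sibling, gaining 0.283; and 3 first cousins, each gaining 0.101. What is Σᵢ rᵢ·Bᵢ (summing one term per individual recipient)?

r to an offspring = 1/2 (one parent–offspring link: r = (1/2)^1 = 1/2).
r to a grandoffspring = 1/4 (two parent–offspring links: r = (1/2)^2 = 1/4).
r to a half-sibling = 0.25 (half-sibs share one parent — one path of length 2: r = (1/2)^2 = 1/4).
r to a first cousin = 1/8 (first cousins share one grandparent pair — two paths of length 4: r = 2·(1/2)^4 = 1/8).
Summing one r·B term per recipient: 1·0.5·0.239 + 4·0.25·0.429 + 1·0.25·0.283 + 3·0.125·0.101 = 0.657125.

0.657125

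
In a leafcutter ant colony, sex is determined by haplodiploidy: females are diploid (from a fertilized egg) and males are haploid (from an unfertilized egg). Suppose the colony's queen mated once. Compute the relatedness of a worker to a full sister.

Haplodiploid full sisters inherit their father's entire haploid genome identically (contributing 1/2) and on average half of their mother's contribution (1/2 · 1/2 = 1/4); r = 1/2 + 1/4 = 3/4.

0.75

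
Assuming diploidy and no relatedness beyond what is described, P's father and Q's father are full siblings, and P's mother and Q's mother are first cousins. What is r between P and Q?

With two independent routes of shared ancestry, r is the sum of the two contributions.
P and Q are related in two ways: first cousins through their fathers (r = 1/8) and second cousins through their mothers (r = 1/32).
r = 1/8 + 1/32 = 5/32 = 0.15625.

0.15625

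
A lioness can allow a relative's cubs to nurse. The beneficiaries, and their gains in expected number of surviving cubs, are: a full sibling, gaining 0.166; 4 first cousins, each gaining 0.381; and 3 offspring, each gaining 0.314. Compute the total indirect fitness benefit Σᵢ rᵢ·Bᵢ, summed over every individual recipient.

r to a full sibling = 1/2 (full sibs share both parents — two paths of length 2: r = 2·(1/2)^2 = 1/2).
r to a first cousin = 0.125 (first cousins share one grandparent pair — two paths of length 4: r = 2·(1/2)^4 = 1/8).
r to an offspring = 1/2 (one parent–offspring link: r = (1/2)^1 = 1/2).
Summing one r·B term per recipient: 1·0.5·0.166 + 4·0.125·0.381 + 3·0.5·0.314 = 0.7445.

0.7445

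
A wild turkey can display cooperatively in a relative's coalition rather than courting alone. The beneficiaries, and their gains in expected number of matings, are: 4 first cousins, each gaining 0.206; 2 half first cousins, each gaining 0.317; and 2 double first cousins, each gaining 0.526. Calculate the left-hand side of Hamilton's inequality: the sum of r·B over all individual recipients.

0.405625

r to a first cousin = 1/8 (first cousins share one grandparent pair — two paths of length 4: r = 2·(1/2)^4 = 1/8).
r to a half first cousin = 0.0625 (half first cousins share one grandparent — one path of length 4: r = (1/2)^4 = 1/16).
r to a double first cousin = 1/4 (double first cousins share both grandparent pairs — four paths of length 4: r = 4·(1/2)^4 = 1/4).
Summing one r·B term per recipient: 4·0.125·0.206 + 2·0.0625·0.317 + 2·0.25·0.526 = 0.405625.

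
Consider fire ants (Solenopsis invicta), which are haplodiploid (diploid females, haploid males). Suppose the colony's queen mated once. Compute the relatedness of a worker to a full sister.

0.75

Haplodiploid full sisters inherit their father's entire haploid genome identically (contributing 1/2) and on average half of their mother's contribution (1/2 · 1/2 = 1/4); r = 1/2 + 1/4 = 3/4.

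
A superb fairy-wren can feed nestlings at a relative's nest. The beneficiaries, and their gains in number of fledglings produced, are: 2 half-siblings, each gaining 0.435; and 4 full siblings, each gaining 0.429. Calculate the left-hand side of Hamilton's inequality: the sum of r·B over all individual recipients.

r to a half-sibling = 0.25 (half-sibs share one parent — one path of length 2: r = (1/2)^2 = 1/4).
r to a full sibling = 0.5 (full sibs share both parents — two paths of length 2: r = 2·(1/2)^2 = 1/2).
Summing one r·B term per recipient: 2·0.25·0.435 + 4·0.5·0.429 = 1.0755.

1.0755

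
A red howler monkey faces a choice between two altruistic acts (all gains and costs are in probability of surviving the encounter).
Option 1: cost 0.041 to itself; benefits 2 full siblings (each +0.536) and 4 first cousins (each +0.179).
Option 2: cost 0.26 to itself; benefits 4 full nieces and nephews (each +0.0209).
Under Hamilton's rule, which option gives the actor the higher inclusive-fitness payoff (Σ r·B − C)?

Option 1

Option 1: r to a full sibling = 0.5.
Option 1: r to a first cousin = 0.125.
Option 1: Σ r·B − C = (2·0.5·0.536 + 4·0.125·0.179) − 0.041 = 0.5845.
Option 2: r to a full niece or nephew = 0.25.
Option 2: Σ r·B − C = (4·0.25·0.0209) − 0.26 = -0.2391.
Option 1 has the higher net inclusive-fitness payoff.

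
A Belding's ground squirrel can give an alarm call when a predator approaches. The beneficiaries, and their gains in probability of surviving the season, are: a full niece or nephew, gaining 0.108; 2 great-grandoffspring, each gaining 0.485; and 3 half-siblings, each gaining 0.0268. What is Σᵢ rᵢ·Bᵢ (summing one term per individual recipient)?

0.16835

r to a full niece or nephew = 1/4 (full aunt/uncle↔niece/nephew: two paths of length 3 through the shared grandparent pair: r = 2·(1/2)^3 = 1/4).
r to a great-grandoffspring = 1/8 (three parent–offspring links: r = (1/2)^3 = 1/8).
r to a half-sibling = 0.25 (half-sibs share one parent — one path of length 2: r = (1/2)^2 = 1/4).
Summing one r·B term per recipient: 1·0.25·0.108 + 2·0.125·0.485 + 3·0.25·0.0268 = 0.16835.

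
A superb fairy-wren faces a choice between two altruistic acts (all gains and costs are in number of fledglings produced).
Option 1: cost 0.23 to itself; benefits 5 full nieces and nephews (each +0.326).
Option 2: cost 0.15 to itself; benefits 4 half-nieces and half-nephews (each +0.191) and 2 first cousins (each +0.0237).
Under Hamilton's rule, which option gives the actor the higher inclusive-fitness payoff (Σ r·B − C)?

Option 1: r to a full niece or nephew = 0.25.
Option 1: Σ r·B − C = (5·0.25·0.326) − 0.23 = 0.1775.
Option 2: r to a half-niece or half-nephew = 0.125.
Option 2: r to a first cousin = 0.125.
Option 2: Σ r·B − C = (4·0.125·0.191 + 2·0.125·0.0237) − 0.15 = -0.048575.
Option 1 has the higher net inclusive-fitness payoff.

Option 1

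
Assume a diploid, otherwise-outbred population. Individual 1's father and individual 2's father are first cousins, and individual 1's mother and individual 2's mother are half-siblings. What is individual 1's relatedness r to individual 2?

0.09375

Wright's path rule: contributions from independent ancestry routes add.
Individual 1 and individual 2 are related in two ways: second cousins through their fathers (r = 1/32) and half first cousins through their mothers (r = 1/16).
r = 1/32 + 1/16 = 0.09375.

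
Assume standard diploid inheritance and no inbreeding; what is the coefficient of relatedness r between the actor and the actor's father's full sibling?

0.25

Each parent–offspring link contributes a factor of 1/2, and independent paths through distinct common ancestors add.
Full aunt/uncle↔niece/nephew: two paths of length 3 through the shared grandparent pair: r = 2·(1/2)^3 = 1/4.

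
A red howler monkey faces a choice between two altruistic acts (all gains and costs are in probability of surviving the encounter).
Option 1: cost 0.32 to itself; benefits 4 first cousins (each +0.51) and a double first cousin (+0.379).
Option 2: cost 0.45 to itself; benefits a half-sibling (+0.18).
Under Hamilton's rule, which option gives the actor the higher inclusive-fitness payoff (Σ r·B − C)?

Option 1: r to a first cousin = 0.125.
Option 1: r to a double first cousin = 0.25.
Option 1: Σ r·B − C = (4·0.125·0.51 + 1·0.25·0.379) − 0.32 = 0.02975.
Option 2: r to a half-sibling = 0.25.
Option 2: Σ r·B − C = (1·0.25·0.18) − 0.45 = -0.405.
Option 1 has the higher net inclusive-fitness payoff.

Option 1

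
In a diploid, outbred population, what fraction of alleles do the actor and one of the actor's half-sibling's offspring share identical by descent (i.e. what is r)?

0.125

Each parent–offspring link contributes a factor of 1/2, and independent paths through distinct common ancestors add.
Half-aunt/uncle↔niece/nephew: one path of length 3: r = (1/2)^3 = 1/8.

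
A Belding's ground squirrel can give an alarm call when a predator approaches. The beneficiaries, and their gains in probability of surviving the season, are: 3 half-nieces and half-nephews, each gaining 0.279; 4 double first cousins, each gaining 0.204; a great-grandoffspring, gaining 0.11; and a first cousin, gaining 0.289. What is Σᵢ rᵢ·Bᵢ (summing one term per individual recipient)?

r to a half-niece or half-nephew = 0.125 (half-aunt/uncle↔niece/nephew: one path of length 3: r = (1/2)^3 = 1/8).
r to a double first cousin = 0.25 (double first cousins share both grandparent pairs — four paths of length 4: r = 4·(1/2)^4 = 1/4).
r to a great-grandoffspring = 1/8 (three parent–offspring links: r = (1/2)^3 = 1/8).
r to a first cousin = 1/8 (first cousins share one grandparent pair — two paths of length 4: r = 2·(1/2)^4 = 1/8).
Summing one r·B term per recipient: 3·0.125·0.279 + 4·0.25·0.204 + 1·0.125·0.11 + 1·0.125·0.289 = 0.3585.

0.3585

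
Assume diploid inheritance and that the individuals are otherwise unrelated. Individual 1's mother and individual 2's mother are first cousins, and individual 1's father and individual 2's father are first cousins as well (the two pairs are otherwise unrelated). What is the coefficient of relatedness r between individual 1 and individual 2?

Relatedness sums over independent paths through distinct common ancestors.
Individual 1 and individual 2 are related in two ways: second cousins through their mothers (r = 1/32) and second cousins through their fathers (r = 1/32).
r = 1/32 + 1/32 = 1/16 = 0.0625.

0.0625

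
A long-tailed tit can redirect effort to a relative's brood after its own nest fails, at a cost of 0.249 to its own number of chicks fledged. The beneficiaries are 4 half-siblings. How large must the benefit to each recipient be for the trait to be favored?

0.249

r to a half-sibling = 0.25 (half-sibs share one parent — one path of length 2: r = (1/2)^2 = 1/4).
Hamilton's rule with n recipients of equal r: n·r·B > C, so B > C/(n·r) = 0.249/(4·0.25) = 0.249.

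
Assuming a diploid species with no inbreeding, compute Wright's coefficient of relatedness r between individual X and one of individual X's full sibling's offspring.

Each parent–offspring link contributes a factor of 1/2, and independent paths through distinct common ancestors add.
Full aunt/uncle↔niece/nephew: two paths of length 3 through the shared grandparent pair: r = 2·(1/2)^3 = 1/4.

0.25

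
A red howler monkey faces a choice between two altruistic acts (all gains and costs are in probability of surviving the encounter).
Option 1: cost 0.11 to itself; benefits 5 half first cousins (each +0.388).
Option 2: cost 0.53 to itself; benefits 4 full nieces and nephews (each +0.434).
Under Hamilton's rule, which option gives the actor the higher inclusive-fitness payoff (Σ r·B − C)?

Option 1

Option 1: r to a half first cousin = 0.0625.
Option 1: Σ r·B − C = (5·0.0625·0.388) − 0.11 = 0.01125.
Option 2: r to a full niece or nephew = 0.25.
Option 2: Σ r·B − C = (4·0.25·0.434) − 0.53 = -0.096.
Option 1 has the higher net inclusive-fitness payoff.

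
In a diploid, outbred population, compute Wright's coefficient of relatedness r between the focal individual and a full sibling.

0.5

Full sibs share both parents — two paths of length 2: r = 2·(1/2)^2 = 1/2.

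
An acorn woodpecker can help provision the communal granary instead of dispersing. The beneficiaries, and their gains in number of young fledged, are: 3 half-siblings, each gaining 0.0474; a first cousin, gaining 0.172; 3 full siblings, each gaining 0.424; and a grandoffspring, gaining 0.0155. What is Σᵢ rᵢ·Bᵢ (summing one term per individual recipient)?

r to a half-sibling = 1/4 (half-sibs share one parent — one path of length 2: r = (1/2)^2 = 1/4).
r to a first cousin = 1/8 (first cousins share one grandparent pair — two paths of length 4: r = 2·(1/2)^4 = 1/8).
r to a full sibling = 0.5 (full sibs share both parents — two paths of length 2: r = 2·(1/2)^2 = 1/2).
r to a grandoffspring = 1/4 (two parent–offspring links: r = (1/2)^2 = 1/4).
Summing one r·B term per recipient: 3·0.25·0.0474 + 1·0.125·0.172 + 3·0.5·0.424 + 1·0.25·0.0155 = 0.696925.

0.696925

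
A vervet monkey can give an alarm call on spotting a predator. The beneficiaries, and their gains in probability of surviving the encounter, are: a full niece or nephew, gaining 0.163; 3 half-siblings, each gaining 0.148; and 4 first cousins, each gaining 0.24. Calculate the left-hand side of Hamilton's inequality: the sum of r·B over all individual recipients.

0.27175

r to a full niece or nephew = 0.25 (full aunt/uncle↔niece/nephew: two paths of length 3 through the shared grandparent pair: r = 2·(1/2)^3 = 1/4).
r to a half-sibling = 0.25 (half-sibs share one parent — one path of length 2: r = (1/2)^2 = 1/4).
r to a first cousin = 1/8 (first cousins share one grandparent pair — two paths of length 4: r = 2·(1/2)^4 = 1/8).
Summing one r·B term per recipient: 1·0.25·0.163 + 3·0.25·0.148 + 4·0.125·0.24 = 0.27175.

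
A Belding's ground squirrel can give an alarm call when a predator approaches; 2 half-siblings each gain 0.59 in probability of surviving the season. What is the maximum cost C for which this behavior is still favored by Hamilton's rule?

0.295

r to a half-sibling = 0.25 (half-sibs share one parent — one path of length 2: r = (1/2)^2 = 1/4).
Hamilton's rule: n·r·B > C, so the trait is favored while C < n·r·B = 2·0.25·0.59 = 0.295.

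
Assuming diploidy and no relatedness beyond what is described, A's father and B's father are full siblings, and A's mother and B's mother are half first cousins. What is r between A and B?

Relatedness sums over independent paths through distinct common ancestors.
A and B are related in two ways: first cousins through their fathers (r = 1/8) and half second cousins through their mothers (r = 1/64).
r = 1/8 + 1/64 = 9/64 = 0.140625.

0.140625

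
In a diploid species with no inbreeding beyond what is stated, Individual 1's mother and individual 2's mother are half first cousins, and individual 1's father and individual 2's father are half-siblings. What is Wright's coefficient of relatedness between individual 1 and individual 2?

0.078125

With two independent routes of shared ancestry, r is the sum of the two contributions.
Individual 1 and individual 2 are related in two ways: half second cousins through their mothers (r = 1/64) and half first cousins through their fathers (r = 1/16).
r = 1/64 + 1/16 = 0.078125.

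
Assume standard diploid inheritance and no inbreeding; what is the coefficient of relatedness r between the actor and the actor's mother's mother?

Each parent–offspring link contributes a factor of 1/2, and independent paths through distinct common ancestors add.
Two parent–offspring links: r = (1/2)^2 = 1/4.

0.25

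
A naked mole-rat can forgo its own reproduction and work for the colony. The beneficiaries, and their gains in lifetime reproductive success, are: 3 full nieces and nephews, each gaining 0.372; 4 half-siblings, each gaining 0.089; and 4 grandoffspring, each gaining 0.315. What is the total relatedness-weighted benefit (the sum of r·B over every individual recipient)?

r to a full niece or nephew = 1/4 (full aunt/uncle↔niece/nephew: two paths of length 3 through the shared grandparent pair: r = 2·(1/2)^3 = 1/4).
r to a half-sibling = 0.25 (half-sibs share one parent — one path of length 2: r = (1/2)^2 = 1/4).
r to a grandoffspring = 0.25 (two parent–offspring links: r = (1/2)^2 = 1/4).
Summing one r·B term per recipient: 3·0.25·0.372 + 4·0.25·0.089 + 4·0.25·0.315 = 0.683.

0.683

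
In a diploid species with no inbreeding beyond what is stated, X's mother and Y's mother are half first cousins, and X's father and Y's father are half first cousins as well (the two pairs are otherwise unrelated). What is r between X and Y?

0.03125

Relatedness sums over independent paths through distinct common ancestors.
X and Y are related in two ways: half second cousins through their mothers (r = 1/64) and half second cousins through their fathers (r = 1/64).
r = 1/64 + 1/64 = 1/32 = 0.03125.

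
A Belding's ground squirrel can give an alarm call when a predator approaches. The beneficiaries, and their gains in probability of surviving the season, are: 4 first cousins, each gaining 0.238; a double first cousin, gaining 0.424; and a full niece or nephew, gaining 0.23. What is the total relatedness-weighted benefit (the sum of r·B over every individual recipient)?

r to a first cousin = 0.125 (first cousins share one grandparent pair — two paths of length 4: r = 2·(1/2)^4 = 1/8).
r to a double first cousin = 0.25 (double first cousins share both grandparent pairs — four paths of length 4: r = 4·(1/2)^4 = 1/4).
r to a full niece or nephew = 1/4 (full aunt/uncle↔niece/nephew: two paths of length 3 through the shared grandparent pair: r = 2·(1/2)^3 = 1/4).
Summing one r·B term per recipient: 4·0.125·0.238 + 1·0.25·0.424 + 1·0.25·0.23 = 0.2825.

0.2825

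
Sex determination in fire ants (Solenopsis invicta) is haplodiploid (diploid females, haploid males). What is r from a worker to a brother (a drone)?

Her haploid brother carries none of their father's genes and a random half of their mother's genome; that half matches the maternal half of her own genome with probability 1/2: r = 1/2 · 1/2 = 1/4.

0.25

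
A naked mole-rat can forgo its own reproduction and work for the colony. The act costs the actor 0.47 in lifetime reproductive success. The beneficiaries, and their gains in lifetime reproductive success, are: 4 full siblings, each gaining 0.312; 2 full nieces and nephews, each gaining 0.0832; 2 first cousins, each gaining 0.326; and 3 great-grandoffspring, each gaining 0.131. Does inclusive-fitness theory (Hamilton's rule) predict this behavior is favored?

Yes

Hamilton's rule: the trait is favored when the sum of r·B over every recipient exceeds the actor's cost C.
r to a full sibling = 0.5 (full sibs share both parents — two paths of length 2: r = 2·(1/2)^2 = 1/2).
r to a full niece or nephew = 1/4 (full aunt/uncle↔niece/nephew: two paths of length 3 through the shared grandparent pair: r = 2·(1/2)^3 = 1/4).
r to a first cousin = 1/8 (first cousins share one grandparent pair — two paths of length 4: r = 2·(1/2)^4 = 1/8).
r to a great-grandoffspring = 0.125 (three parent–offspring links: r = (1/2)^3 = 1/8).
Summing one r·B term per recipient: 4·0.5·0.312 + 2·0.25·0.0832 + 2·0.125·0.326 + 3·0.125·0.131 = 0.796225.
0.796225 > 0.47: the indirect benefit exceeds the cost.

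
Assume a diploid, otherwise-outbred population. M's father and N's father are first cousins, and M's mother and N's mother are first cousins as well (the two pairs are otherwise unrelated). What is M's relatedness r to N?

Relatedness sums over independent paths through distinct common ancestors.
M and N are related in two ways: second cousins through their fathers (r = 1/32) and second cousins through their mothers (r = 1/32).
r = 1/32 + 1/32 = 1/16 = 0.0625.

0.0625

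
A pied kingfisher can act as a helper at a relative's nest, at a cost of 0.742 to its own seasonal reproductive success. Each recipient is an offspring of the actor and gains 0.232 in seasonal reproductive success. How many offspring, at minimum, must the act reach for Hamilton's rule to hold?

r to an offspring = 1/2 (one parent–offspring link: r = (1/2)^1 = 1/2).
Hamilton's rule: n·r·B > C  ⇒  n > C/(r·B) = 0.742/(0.5·0.232) = 6.397.
The smallest integer exceeding 6.397 is 7.

7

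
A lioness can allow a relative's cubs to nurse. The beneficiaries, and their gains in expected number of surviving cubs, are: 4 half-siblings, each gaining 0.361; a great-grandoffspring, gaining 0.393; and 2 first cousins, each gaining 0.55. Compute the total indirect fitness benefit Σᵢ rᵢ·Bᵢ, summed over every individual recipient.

0.547625

r to a half-sibling = 1/4 (half-sibs share one parent — one path of length 2: r = (1/2)^2 = 1/4).
r to a great-grandoffspring = 0.125 (three parent–offspring links: r = (1/2)^3 = 1/8).
r to a first cousin = 1/8 (first cousins share one grandparent pair — two paths of length 4: r = 2·(1/2)^4 = 1/8).
Summing one r·B term per recipient: 4·0.25·0.361 + 1·0.125·0.393 + 2·0.125·0.55 = 0.547625.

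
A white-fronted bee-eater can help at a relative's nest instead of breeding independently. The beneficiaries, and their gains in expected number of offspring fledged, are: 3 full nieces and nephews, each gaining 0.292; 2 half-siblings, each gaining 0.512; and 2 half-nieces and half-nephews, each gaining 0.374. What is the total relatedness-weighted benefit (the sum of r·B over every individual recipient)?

r to a full niece or nephew = 0.25 (full aunt/uncle↔niece/nephew: two paths of length 3 through the shared grandparent pair: r = 2·(1/2)^3 = 1/4).
r to a half-sibling = 1/4 (half-sibs share one parent — one path of length 2: r = (1/2)^2 = 1/4).
r to a half-niece or half-nephew = 0.125 (half-aunt/uncle↔niece/nephew: one path of length 3: r = (1/2)^3 = 1/8).
Summing one r·B term per recipient: 3·0.25·0.292 + 2·0.25·0.512 + 2·0.125·0.374 = 0.5685.

0.5685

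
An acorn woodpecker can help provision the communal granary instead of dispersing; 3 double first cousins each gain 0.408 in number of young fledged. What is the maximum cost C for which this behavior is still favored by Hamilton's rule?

0.306

r to a double first cousin = 0.25 (double first cousins share both grandparent pairs — four paths of length 4: r = 4·(1/2)^4 = 1/4).
Hamilton's rule: n·r·B > C, so the trait is favored while C < n·r·B = 3·0.25·0.408 = 0.306.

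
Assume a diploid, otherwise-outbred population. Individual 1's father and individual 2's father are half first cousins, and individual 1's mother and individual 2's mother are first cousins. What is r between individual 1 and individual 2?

0.046875

With two independent routes of shared ancestry, r is the sum of the two contributions.
Individual 1 and individual 2 are related in two ways: half second cousins through their fathers (r = 1/64) and second cousins through their mothers (r = 1/32).
r = 1/64 + 1/32 = 3/64 = 0.046875.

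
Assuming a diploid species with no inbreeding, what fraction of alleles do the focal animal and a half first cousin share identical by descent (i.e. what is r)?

Each parent–offspring link contributes a factor of 1/2, and independent paths through distinct common ancestors add.
Half first cousins share one grandparent — one path of length 4: r = (1/2)^4 = 1/16.

0.0625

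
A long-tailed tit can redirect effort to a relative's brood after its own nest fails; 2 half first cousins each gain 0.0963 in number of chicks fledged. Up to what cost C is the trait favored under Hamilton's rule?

r to a half first cousin = 1/16 (half first cousins share one grandparent — one path of length 4: r = (1/2)^4 = 1/16).
Hamilton's rule: n·r·B > C, so the trait is favored while C < n·r·B = 2·0.0625·0.0963 = 0.0120375.

0.0120375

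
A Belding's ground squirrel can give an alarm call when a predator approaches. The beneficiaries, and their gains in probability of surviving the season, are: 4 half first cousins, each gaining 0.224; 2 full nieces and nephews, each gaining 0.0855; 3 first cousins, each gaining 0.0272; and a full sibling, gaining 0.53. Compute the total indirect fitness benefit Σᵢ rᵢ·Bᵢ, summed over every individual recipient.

0.37395

r to a half first cousin = 1/16 (half first cousins share one grandparent — one path of length 4: r = (1/2)^4 = 1/16).
r to a full niece or nephew = 0.25 (full aunt/uncle↔niece/nephew: two paths of length 3 through the shared grandparent pair: r = 2·(1/2)^3 = 1/4).
r to a first cousin = 1/8 (first cousins share one grandparent pair — two paths of length 4: r = 2·(1/2)^4 = 1/8).
r to a full sibling = 1/2 (full sibs share both parents — two paths of length 2: r = 2·(1/2)^2 = 1/2).
Summing one r·B term per recipient: 4·0.0625·0.224 + 2·0.25·0.0855 + 3·0.125·0.0272 + 1·0.5·0.53 = 0.37395.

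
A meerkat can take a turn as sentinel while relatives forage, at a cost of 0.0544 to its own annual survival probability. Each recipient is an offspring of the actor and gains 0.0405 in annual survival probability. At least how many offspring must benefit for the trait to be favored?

3

r to an offspring = 0.5 (one parent–offspring link: r = (1/2)^1 = 1/2).
Hamilton's rule: n·r·B > C  ⇒  n > C/(r·B) = 0.0544/(0.5·0.0405) = 2.686.
The smallest integer exceeding 2.686 is 3.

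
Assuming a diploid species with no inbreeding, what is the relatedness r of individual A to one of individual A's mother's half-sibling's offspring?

0.0625

Each parent–offspring link contributes a factor of 1/2, and independent paths through distinct common ancestors add.
Half first cousins share one grandparent — one path of length 4: r = (1/2)^4 = 1/16.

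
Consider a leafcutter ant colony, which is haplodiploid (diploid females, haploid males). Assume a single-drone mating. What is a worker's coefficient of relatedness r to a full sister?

Haplodiploid full sisters inherit their father's entire haploid genome identically (contributing 1/2) and on average half of their mother's contribution (1/2 · 1/2 = 1/4); r = 1/2 + 1/4 = 3/4.

0.75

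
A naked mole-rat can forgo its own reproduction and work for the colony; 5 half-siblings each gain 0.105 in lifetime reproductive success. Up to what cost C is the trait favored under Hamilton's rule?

0.13125

r to a half-sibling = 0.25 (half-sibs share one parent — one path of length 2: r = (1/2)^2 = 1/4).
Hamilton's rule: n·r·B > C, so the trait is favored while C < n·r·B = 5·0.25·0.105 = 0.13125.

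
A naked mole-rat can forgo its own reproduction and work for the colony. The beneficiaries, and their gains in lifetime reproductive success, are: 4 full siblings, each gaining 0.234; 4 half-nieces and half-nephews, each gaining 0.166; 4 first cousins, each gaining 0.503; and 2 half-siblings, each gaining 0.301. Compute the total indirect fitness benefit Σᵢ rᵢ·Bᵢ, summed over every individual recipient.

0.953

r to a full sibling = 0.5 (full sibs share both parents — two paths of length 2: r = 2·(1/2)^2 = 1/2).
r to a half-niece or half-nephew = 1/8 (half-aunt/uncle↔niece/nephew: one path of length 3: r = (1/2)^3 = 1/8).
r to a first cousin = 0.125 (first cousins share one grandparent pair — two paths of length 4: r = 2·(1/2)^4 = 1/8).
r to a half-sibling = 0.25 (half-sibs share one parent — one path of length 2: r = (1/2)^2 = 1/4).
Summing one r·B term per recipient: 4·0.5·0.234 + 4·0.125·0.166 + 4·0.125·0.503 + 2·0.25·0.301 = 0.953.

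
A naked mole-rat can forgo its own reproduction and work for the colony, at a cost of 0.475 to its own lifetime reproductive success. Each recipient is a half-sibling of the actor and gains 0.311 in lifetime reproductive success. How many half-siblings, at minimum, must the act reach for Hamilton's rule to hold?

7

r to a half-sibling = 0.25 (half-sibs share one parent — one path of length 2: r = (1/2)^2 = 1/4).
Hamilton's rule: n·r·B > C  ⇒  n > C/(r·B) = 0.475/(0.25·0.311) = 6.109.
The smallest integer exceeding 6.109 is 7.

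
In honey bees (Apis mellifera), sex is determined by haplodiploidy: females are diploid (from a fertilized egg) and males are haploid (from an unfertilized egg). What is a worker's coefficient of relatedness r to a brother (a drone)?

Her haploid brother carries none of their father's genes and a random half of their mother's genome; that half matches the maternal half of her own genome with probability 1/2: r = 1/2 · 1/2 = 1/4.

0.25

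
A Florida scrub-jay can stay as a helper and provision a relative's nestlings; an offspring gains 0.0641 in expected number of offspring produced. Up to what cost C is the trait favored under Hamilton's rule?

0.03205

r to an offspring = 0.5 (one parent–offspring link: r = (1/2)^1 = 1/2).
Hamilton's rule: n·r·B > C, so the trait is favored while C < n·r·B = 1·0.5·0.0641 = 0.03205.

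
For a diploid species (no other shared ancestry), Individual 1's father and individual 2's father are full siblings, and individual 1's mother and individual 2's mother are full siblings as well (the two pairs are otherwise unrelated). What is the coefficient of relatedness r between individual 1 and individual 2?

0.25

Relatedness sums over independent paths through distinct common ancestors.
Individual 1 and individual 2 are related in two ways: first cousins through their fathers (r = 1/8) and first cousins through their mothers (r = 1/8) — i.e. double first cousins.
r = 1/8 + 1/8 = 1/4 = 0.25.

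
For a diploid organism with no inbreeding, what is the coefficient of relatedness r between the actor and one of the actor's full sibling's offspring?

Each parent–offspring link contributes a factor of 1/2, and independent paths through distinct common ancestors add.
Full aunt/uncle↔niece/nephew: two paths of length 3 through the shared grandparent pair: r = 2·(1/2)^3 = 1/4.

0.25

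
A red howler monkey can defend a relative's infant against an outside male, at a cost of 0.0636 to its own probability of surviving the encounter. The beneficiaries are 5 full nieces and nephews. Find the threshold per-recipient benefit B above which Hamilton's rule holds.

0.0509

r to a full niece or nephew = 0.25 (full aunt/uncle↔niece/nephew: two paths of length 3 through the shared grandparent pair: r = 2·(1/2)^3 = 1/4).
Hamilton's rule with n recipients of equal r: n·r·B > C, so B > C/(n·r) = 0.0636/(5·0.25) = 0.0509.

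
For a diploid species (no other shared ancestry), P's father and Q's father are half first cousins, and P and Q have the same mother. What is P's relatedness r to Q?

0.265625

Relatedness sums over independent paths through distinct common ancestors.
P and Q are related in two ways: half second cousins through their fathers (r = 1/64) and half-sibs through their shared mother (r = 1/4).
r = 1/64 + 1/4 = 17/64 = 0.265625.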